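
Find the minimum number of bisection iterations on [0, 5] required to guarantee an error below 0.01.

We need (b-a)/2^n ≤ 0.01
(5 - 0)/2^n ≤ 0.01
5/2^n ≤ 0.01
2^n ≥ 500
n ≥ log₂(500) = 8.97
n ≥ 9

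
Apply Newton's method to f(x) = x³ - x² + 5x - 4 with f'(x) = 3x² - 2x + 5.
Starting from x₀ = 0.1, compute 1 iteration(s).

f(x) = x³ - x² + 5x - 4
f'(x) = 3x² - 2x + 5
x₀ = 0.1

Newton-Raphson formula: x_{n+1} = x_n - f(x_n)/f'(x_n)

Iteration 1:
  f(0.100000) = -3.509000
  f'(0.100000) = 4.830000
  x_1 = 0.100000 - (-3.509000)/4.830000 = 0.826501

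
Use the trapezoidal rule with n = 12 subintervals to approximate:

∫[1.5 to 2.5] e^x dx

f(x) = e^x
a = 1.5, b = 2.5, n = 12
h = (b - a)/n = 0.083333

Trapezoidal rule: (h/2)[f(x₀) + 2f(x₁) + 2f(x₂) + ... + f(xₙ)]

x_0 = 1.5000, f(x_0) = 4.481689, coefficient = 1
x_1 = 1.5833, f(x_1) = 4.871166, coefficient = 2
x_2 = 1.6667, f(x_2) = 5.294490, coefficient = 2
x_3 = 1.7500, f(x_3) = 5.754603, coefficient = 2
x_4 = 1.8333, f(x_4) = 6.254701, coefficient = 2
x_5 = 1.9167, f(x_5) = 6.798260, coefficient = 2
x_6 = 2.0000, f(x_6) = 7.389056, coefficient = 2
x_7 = 2.0833, f(x_7) = 8.031195, coefficient = 2
x_8 = 2.1667, f(x_8) = 8.729138, coefficient = 2
x_9 = 2.2500, f(x_9) = 9.487736, coefficient = 2
x_10 = 2.3333, f(x_10) = 10.312259, coefficient = 2
x_11 = 2.4167, f(x_11) = 11.208436, coefficient = 2
x_12 = 2.5000, f(x_12) = 12.182494, coefficient = 1

I ≈ (0.083333/2) × 184.926261 = 7.705261
Exact value: 7.700805
Error: 0.004456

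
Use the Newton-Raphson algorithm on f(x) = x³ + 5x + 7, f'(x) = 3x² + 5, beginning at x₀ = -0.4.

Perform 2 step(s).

f(x) = x³ + 5x + 7
f'(x) = 3x² + 5
x₀ = -0.4

Newton-Raphson formula: x_{n+1} = x_n - f(x_n)/f'(x_n)

Iteration 1:
  f(-0.400000) = 4.936000
  f'(-0.400000) = 5.480000
  x_1 = -0.400000 - 4.936000/5.480000 = -1.300730
Iteration 2:
  f(-1.300730) = -1.704352
  f'(-1.300730) = 10.075695
  x_2 = -1.300730 - (-1.704352)/10.075695 = -1.131575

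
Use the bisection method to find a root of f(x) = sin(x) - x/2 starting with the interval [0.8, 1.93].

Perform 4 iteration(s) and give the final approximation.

f(x) = sin(x) - x/2
Initial interval: [0.8, 1.93]

Iteration 1:
  c_1 = (0.800000 + 1.930000)/2 = 1.365000
  f(c_1) = f(1.365000) = 0.296399
  f(a) × f(c) ≥ 0, new interval: [1.365000, 1.930000]
Iteration 2:
  c_2 = (1.365000 + 1.930000)/2 = 1.647500
  f(c_2) = f(1.647500) = 0.173310
  f(a) × f(c) ≥ 0, new interval: [1.647500, 1.930000]
Iteration 3:
  c_3 = (1.647500 + 1.930000)/2 = 1.788750
  f(c_3) = f(1.788750) = 0.081967
  f(a) × f(c) ≥ 0, new interval: [1.788750, 1.930000]
Iteration 4:
  c_4 = (1.788750 + 1.930000)/2 = 1.859375
  f(c_4) = f(1.859375) = 0.028962
  f(a) × f(c) ≥ 0, new interval: [1.859375, 1.930000]

After 4 iteration(s), the approximation is c_4 = 1.859375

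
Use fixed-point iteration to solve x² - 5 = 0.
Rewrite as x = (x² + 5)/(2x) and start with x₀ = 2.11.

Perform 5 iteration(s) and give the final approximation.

Equation: x² - 5 = 0
Fixed-point form: x = (x² + 5)/(2x)
x₀ = 2.11

x_1 = g(2.110000) = 2.239834
x_2 = g(2.239834) = 2.236071
x_3 = g(2.236071) = 2.236068
x_4 = g(2.236068) = 2.236068
x_5 = g(2.236068) = 2.236068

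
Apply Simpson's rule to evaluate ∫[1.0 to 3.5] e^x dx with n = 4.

f(x) = e^x
a = 1.0, b = 3.5, n = 4
h = (b - a)/n = 0.625000

Simpson's rule: (h/3)[f(x₀) + 4f(x₁) + 2f(x₂) + ... + f(xₙ)]

x_0 = 1.0000, f(x_0) = 2.718282, coefficient = 1
x_1 = 1.6250, f(x_1) = 5.078419, coefficient = 4
x_2 = 2.2500, f(x_2) = 9.487736, coefficient = 2
x_3 = 2.8750, f(x_3) = 17.725424, coefficient = 4
x_4 = 3.5000, f(x_4) = 33.115452, coefficient = 1

I ≈ (0.625000/3) × 146.024578 = 30.421787
Exact value: 30.397170
Error: 0.024617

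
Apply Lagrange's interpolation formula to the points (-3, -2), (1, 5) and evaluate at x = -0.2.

Lagrange interpolation formula:
P(x) = Σ yᵢ × Lᵢ(x)
where Lᵢ(x) = Π_{j≠i} (x - xⱼ)/(xᵢ - xⱼ)

L_0(-0.2) = (-0.2 - 1)/(-3 - 1) = 0.300000
L_1(-0.2) = (-0.2 - (-3))/(1 - (-3)) = 0.700000

P(-0.2) = (-2)×L_0(-0.2) + 5×L_1(-0.2)
P(-0.2) = 2.900000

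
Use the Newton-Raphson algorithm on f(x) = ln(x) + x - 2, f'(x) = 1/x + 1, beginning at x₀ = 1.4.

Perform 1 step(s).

f(x) = ln(x) + x - 2
f'(x) = 1/x + 1
x₀ = 1.4

Newton-Raphson formula: x_{n+1} = x_n - f(x_n)/f'(x_n)

Iteration 1:
  f(1.400000) = -0.263528
  f'(1.400000) = 1.714286
  x_1 = 1.400000 - (-0.263528)/1.714286 = 1.553725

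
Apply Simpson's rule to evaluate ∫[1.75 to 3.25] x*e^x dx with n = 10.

f(x) = x*e^x
a = 1.75, b = 3.25, n = 10
h = (b - a)/n = 0.150000

Simpson's rule: (h/3)[f(x₀) + 4f(x₁) + 2f(x₂) + ... + f(xₙ)]

x_0 = 1.7500, f(x_0) = 10.070555, coefficient = 1
x_1 = 1.9000, f(x_1) = 12.703199, coefficient = 4
x_2 = 2.0500, f(x_2) = 15.924197, coefficient = 2
x_3 = 2.2000, f(x_3) = 19.855030, coefficient = 4
x_4 = 2.3500, f(x_4) = 24.641089, coefficient = 2
x_5 = 2.5000, f(x_5) = 30.456235, coefficient = 4
x_6 = 2.6500, f(x_6) = 37.508202, coefficient = 2
x_7 = 2.8000, f(x_7) = 46.045011, coefficient = 4
x_8 = 2.9500, f(x_8) = 56.362563, coefficient = 2
x_9 = 3.1000, f(x_9) = 68.813649, coefficient = 4
x_10 = 3.2500, f(x_10) = 83.818605, coefficient = 1

I ≈ (0.150000/3) × 1074.253759 = 53.712688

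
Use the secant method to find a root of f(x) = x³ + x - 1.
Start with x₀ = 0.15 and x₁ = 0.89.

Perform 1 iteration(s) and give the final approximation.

f(x) = x³ + x - 1
x₀ = 0.15, x₁ = 0.89

Secant formula: x_{n+1} = x_n - f(x_n)(x_n - x_{n-1})/(f(x_n) - f(x_{n-1}))

Iteration 1:
  f(0.150000) = -0.846625
  f(0.890000) = 0.594969
  x_2 = 0.890000 - 0.594969×(0.890000 - 0.150000)/(0.594969 - (-0.846625))
       = 0.584590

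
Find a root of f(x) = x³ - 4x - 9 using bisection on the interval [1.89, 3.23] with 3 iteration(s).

f(x) = x³ - 4x - 9
Initial interval: [1.89, 3.23]

Iteration 1:
  c_1 = (1.890000 + 3.230000)/2 = 2.560000
  f(c_1) = f(2.560000) = -2.462784
  f(a) × f(c) ≥ 0, new interval: [2.560000, 3.230000]
Iteration 2:
  c_2 = (2.560000 + 3.230000)/2 = 2.895000
  f(c_2) = f(2.895000) = 3.683067
  f(a) × f(c) < 0, new interval: [2.560000, 2.895000]
Iteration 3:
  c_3 = (2.560000 + 2.895000)/2 = 2.727500
  f(c_3) = f(2.727500) = 0.380571
  f(a) × f(c) < 0, new interval: [2.560000, 2.727500]

After 3 iteration(s), the approximation is c_3 = 2.727500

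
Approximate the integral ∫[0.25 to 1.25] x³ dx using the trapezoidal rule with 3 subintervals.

f(x) = x³
a = 0.25, b = 1.25, n = 3
h = (b - a)/n = 0.333333

Trapezoidal rule: (h/2)[f(x₀) + 2f(x₁) + 2f(x₂) + ... + f(xₙ)]

x_0 = 0.2500, f(x_0) = 0.015625, coefficient = 1
x_1 = 0.5833, f(x_1) = 0.198495, coefficient = 2
x_2 = 0.9167, f(x_2) = 0.770255, coefficient = 2
x_3 = 1.2500, f(x_3) = 1.953125, coefficient = 1

I ≈ (0.333333/2) × 3.906250 = 0.651042
Exact value: 0.609375
Error: 0.041667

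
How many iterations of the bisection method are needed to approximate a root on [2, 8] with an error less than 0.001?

We need (b-a)/2^n ≤ 0.001
(8 - 2)/2^n ≤ 0.001
6/2^n ≤ 0.001
2^n ≥ 6000
n ≥ log₂(6000) = 12.55
n ≥ 13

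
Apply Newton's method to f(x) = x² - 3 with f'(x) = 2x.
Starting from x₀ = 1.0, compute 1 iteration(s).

f(x) = x² - 3
f'(x) = 2x
x₀ = 1.0

Newton-Raphson formula: x_{n+1} = x_n - f(x_n)/f'(x_n)

Iteration 1:
  f(1.000000) = -2.000000
  f'(1.000000) = 2.000000
  x_1 = 1.000000 - (-2.000000)/2.000000 = 2.000000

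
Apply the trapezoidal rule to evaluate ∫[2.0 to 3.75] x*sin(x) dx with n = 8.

f(x) = x*sin(x)
a = 2.0, b = 3.75, n = 8
h = (b - a)/n = 0.218750

Trapezoidal rule: (h/2)[f(x₀) + 2f(x₁) + 2f(x₂) + ... + f(xₙ)]

x_0 = 2.0000, f(x_0) = 1.818595, coefficient = 1
x_1 = 2.2188, f(x_1) = 1.769055, coefficient = 2
x_2 = 2.4375, f(x_2) = 1.577897, coefficient = 2
x_3 = 2.6562, f(x_3) = 1.239171, coefficient = 2
x_4 = 2.8750, f(x_4) = 0.757407, coefficient = 2
x_5 = 3.0938, f(x_5) = 0.147957, coefficient = 2
x_6 = 3.3125, f(x_6) = -0.563379, coefficient = 2
x_7 = 3.5312, f(x_7) = -1.341421, coefficient = 2
x_8 = 3.7500, f(x_8) = -2.143355, coefficient = 1

I ≈ (0.218750/2) × 6.848615 = 0.749067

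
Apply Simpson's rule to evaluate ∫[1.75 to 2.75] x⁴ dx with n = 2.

f(x) = x⁴
a = 1.75, b = 2.75, n = 2
h = (b - a)/n = 0.500000

Simpson's rule: (h/3)[f(x₀) + 4f(x₁) + 2f(x₂) + ... + f(xₙ)]

x_0 = 1.7500, f(x_0) = 9.378906, coefficient = 1
x_1 = 2.2500, f(x_1) = 25.628906, coefficient = 4
x_2 = 2.7500, f(x_2) = 57.191406, coefficient = 1

I ≈ (0.500000/3) × 169.085938 = 28.180990
Exact value: 28.172656
Error: 0.008333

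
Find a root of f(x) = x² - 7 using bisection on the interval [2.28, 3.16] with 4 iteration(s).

f(x) = x² - 7
Initial interval: [2.28, 3.16]

Iteration 1:
  c_1 = (2.280000 + 3.160000)/2 = 2.720000
  f(c_1) = f(2.720000) = 0.398400
  f(a) × f(c) < 0, new interval: [2.280000, 2.720000]
Iteration 2:
  c_2 = (2.280000 + 2.720000)/2 = 2.500000
  f(c_2) = f(2.500000) = -0.750000
  f(a) × f(c) ≥ 0, new interval: [2.500000, 2.720000]
Iteration 3:
  c_3 = (2.500000 + 2.720000)/2 = 2.610000
  f(c_3) = f(2.610000) = -0.187900
  f(a) × f(c) ≥ 0, new interval: [2.610000, 2.720000]
Iteration 4:
  c_4 = (2.610000 + 2.720000)/2 = 2.665000
  f(c_4) = f(2.665000) = 0.102225
  f(a) × f(c) < 0, new interval: [2.610000, 2.665000]

After 4 iteration(s), the approximation is c_4 = 2.665000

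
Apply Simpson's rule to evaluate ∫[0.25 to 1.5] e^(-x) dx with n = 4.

f(x) = e^(-x)
a = 0.25, b = 1.5, n = 4
h = (b - a)/n = 0.312500

Simpson's rule: (h/3)[f(x₀) + 4f(x₁) + 2f(x₂) + ... + f(xₙ)]

x_0 = 0.2500, f(x_0) = 0.778801, coefficient = 1
x_1 = 0.5625, f(x_1) = 0.569783, coefficient = 4
x_2 = 0.8750, f(x_2) = 0.416862, coefficient = 2
x_3 = 1.1875, f(x_3) = 0.304983, coefficient = 4
x_4 = 1.5000, f(x_4) = 0.223130, coefficient = 1

I ≈ (0.312500/3) × 5.334717 = 0.555700
Exact value: 0.555671
Error: 0.000029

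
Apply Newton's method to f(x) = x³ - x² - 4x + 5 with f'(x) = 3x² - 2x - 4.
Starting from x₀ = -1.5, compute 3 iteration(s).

f(x) = x³ - x² - 4x + 5
f'(x) = 3x² - 2x - 4
x₀ = -1.5

Newton-Raphson formula: x_{n+1} = x_n - f(x_n)/f'(x_n)

Iteration 1:
  f(-1.500000) = 5.375000
  f'(-1.500000) = 5.750000
  x_1 = -1.500000 - 5.375000/5.750000 = -2.434783
Iteration 2:
  f(-2.434783) = -5.622832
  f'(-2.434783) = 18.654064
  x_2 = -2.434783 - (-5.622832)/18.654064 = -2.133356
Iteration 3:
  f(-2.133356) = -0.727130
  f'(-2.133356) = 13.920335
  x_3 = -2.133356 - (-0.727130)/13.920335 = -2.081121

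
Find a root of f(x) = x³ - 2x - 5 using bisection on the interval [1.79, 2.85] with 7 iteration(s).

f(x) = x³ - 2x - 5
Initial interval: [1.79, 2.85]

Iteration 1:
  c_1 = (1.790000 + 2.850000)/2 = 2.320000
  f(c_1) = f(2.320000) = 2.847168
  f(a) × f(c) < 0, new interval: [1.790000, 2.320000]
Iteration 2:
  c_2 = (1.790000 + 2.320000)/2 = 2.055000
  f(c_2) = f(2.055000) = -0.431684
  f(a) × f(c) ≥ 0, new interval: [2.055000, 2.320000]
Iteration 3:
  c_3 = (2.055000 + 2.320000)/2 = 2.187500
  f(c_3) = f(2.187500) = 1.092529
  f(a) × f(c) < 0, new interval: [2.055000, 2.187500]
Iteration 4:
  c_4 = (2.055000 + 2.187500)/2 = 2.121250
  f(c_4) = f(2.121250) = 0.302492
  f(a) × f(c) < 0, new interval: [2.055000, 2.121250]
Iteration 5:
  c_5 = (2.055000 + 2.121250)/2 = 2.088125
  f(c_5) = f(2.088125) = -0.071470
  f(a) × f(c) ≥ 0, new interval: [2.088125, 2.121250]
Iteration 6:
  c_6 = (2.088125 + 2.121250)/2 = 2.104687
  f(c_6) = f(2.104687) = 0.113779
  f(a) × f(c) < 0, new interval: [2.088125, 2.104687]
Iteration 7:
  c_7 = (2.088125 + 2.104687)/2 = 2.096406
  f(c_7) = f(2.096406) = 0.020724
  f(a) × f(c) < 0, new interval: [2.088125, 2.096406]

After 7 iteration(s), the approximation is c_7 = 2.096406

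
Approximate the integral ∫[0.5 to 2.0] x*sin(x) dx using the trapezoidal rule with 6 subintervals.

f(x) = x*sin(x)
a = 0.5, b = 2.0, n = 6
h = (b - a)/n = 0.250000

Trapezoidal rule: (h/2)[f(x₀) + 2f(x₁) + 2f(x₂) + ... + f(xₙ)]

x_0 = 0.5000, f(x_0) = 0.239713, coefficient = 1
x_1 = 0.7500, f(x_1) = 0.511229, coefficient = 2
x_2 = 1.0000, f(x_2) = 0.841471, coefficient = 2
x_3 = 1.2500, f(x_3) = 1.186231, coefficient = 2
x_4 = 1.5000, f(x_4) = 1.496242, coefficient = 2
x_5 = 1.7500, f(x_5) = 1.721975, coefficient = 2
x_6 = 2.0000, f(x_6) = 1.818595, coefficient = 1

I ≈ (0.250000/2) × 13.572605 = 1.696576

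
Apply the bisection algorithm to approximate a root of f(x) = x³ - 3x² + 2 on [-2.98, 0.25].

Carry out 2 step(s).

f(x) = x³ - 3x² + 2
Initial interval: [-2.98, 0.25]

Iteration 1:
  c_1 = (-2.980000 + 0.250000)/2 = -1.365000
  f(c_1) = f(-1.365000) = -6.132977
  f(a) × f(c) ≥ 0, new interval: [-1.365000, 0.250000]
Iteration 2:
  c_2 = (-1.365000 + 0.250000)/2 = -0.557500
  f(c_2) = f(-0.557500) = 0.894307
  f(a) × f(c) < 0, new interval: [-1.365000, -0.557500]

After 2 iteration(s), the approximation is c_2 = -0.557500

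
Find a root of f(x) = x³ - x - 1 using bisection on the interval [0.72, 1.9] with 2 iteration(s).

f(x) = x³ - x - 1
Initial interval: [0.72, 1.9]

Iteration 1:
  c_1 = (0.720000 + 1.900000)/2 = 1.310000
  f(c_1) = f(1.310000) = -0.061909
  f(a) × f(c) ≥ 0, new interval: [1.310000, 1.900000]
Iteration 2:
  c_2 = (1.310000 + 1.900000)/2 = 1.605000
  f(c_2) = f(1.605000) = 1.529520
  f(a) × f(c) < 0, new interval: [1.310000, 1.605000]

After 2 iteration(s), the approximation is c_2 = 1.605000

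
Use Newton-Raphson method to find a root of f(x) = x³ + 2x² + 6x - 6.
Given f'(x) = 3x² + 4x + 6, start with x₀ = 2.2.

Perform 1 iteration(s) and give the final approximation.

f(x) = x³ + 2x² + 6x - 6
f'(x) = 3x² + 4x + 6
x₀ = 2.2

Newton-Raphson formula: x_{n+1} = x_n - f(x_n)/f'(x_n)

Iteration 1:
  f(2.200000) = 27.528000
  f'(2.200000) = 29.320000
  x_1 = 2.200000 - 27.528000/29.320000 = 1.261119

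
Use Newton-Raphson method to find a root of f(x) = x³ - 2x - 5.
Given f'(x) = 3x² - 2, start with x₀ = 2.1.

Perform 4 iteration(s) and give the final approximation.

f(x) = x³ - 2x - 5
f'(x) = 3x² - 2
x₀ = 2.1

Newton-Raphson formula: x_{n+1} = x_n - f(x_n)/f'(x_n)

Iteration 1:
  f(2.100000) = 0.061000
  f'(2.100000) = 11.230000
  x_1 = 2.100000 - 0.061000/11.230000 = 2.094568
Iteration 2:
  f(2.094568) = 0.000186
  f'(2.094568) = 11.161647
  x_2 = 2.094568 - 0.000186/11.161647 = 2.094551
Iteration 3:
  f(2.094551) = 0.000000
  f'(2.094551) = 11.161438
  x_3 = 2.094551 - 0.000000/11.161438 = 2.094551
Iteration 4:
  f(2.094551) = 0.000000
  f'(2.094551) = 11.161438
  x_4 = 2.094551 - 0.000000/11.161438 = 2.094551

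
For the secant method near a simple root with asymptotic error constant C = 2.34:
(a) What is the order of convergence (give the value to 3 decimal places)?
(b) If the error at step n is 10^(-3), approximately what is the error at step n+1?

(a) Secant method has superlinear convergence with order φ = (1+√5)/2 ≈ 1.618.
    This means |e_{n+1}| ≈ C|e_n|^1.618.

(b) With |e_n| = 10^(-3) and C = 2.34:
    |e_{n+1}| ≈ 2.34 × (10^(-3))^1.618 = 2.34 × 10^(-4.85)

(a) ≈ 1.618 (golden ratio); (b) |e_{n+1}| ≈ 3.274e-05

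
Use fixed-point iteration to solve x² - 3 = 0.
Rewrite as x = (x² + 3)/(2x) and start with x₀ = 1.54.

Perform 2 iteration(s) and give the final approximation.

Equation: x² - 3 = 0
Fixed-point form: x = (x² + 3)/(2x)
x₀ = 1.54

x_1 = g(1.540000) = 1.744026
x_2 = g(1.744026) = 1.732092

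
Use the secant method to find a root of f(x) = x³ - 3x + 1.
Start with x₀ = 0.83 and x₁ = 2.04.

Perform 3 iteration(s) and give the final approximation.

f(x) = x³ - 3x + 1
x₀ = 0.83, x₁ = 2.04

Secant formula: x_{n+1} = x_n - f(x_n)(x_n - x_{n-1})/(f(x_n) - f(x_{n-1}))

Iteration 1:
  f(0.830000) = -0.918213
  f(2.040000) = 3.369664
  x_2 = 2.040000 - 3.369664×(2.040000 - 0.830000)/(3.369664 - (-0.918213))
       = 1.089111
Iteration 2:
  f(2.040000) = 3.369664
  f(1.089111) = -0.975470
  x_3 = 1.089111 - (-0.975470)×(1.089111 - 2.040000)/(-0.975470 - 3.369664)
       = 1.302583
Iteration 3:
  f(1.089111) = -0.975470
  f(1.302583) = -0.697627
  x_4 = 1.302583 - (-0.697627)×(1.302583 - 1.089111)/(-0.697627 - (-0.975470))
       = 1.838582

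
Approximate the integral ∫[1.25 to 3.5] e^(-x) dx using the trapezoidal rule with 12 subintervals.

f(x) = e^(-x)
a = 1.25, b = 3.5, n = 12
h = (b - a)/n = 0.187500

Trapezoidal rule: (h/2)[f(x₀) + 2f(x₁) + 2f(x₂) + ... + f(xₙ)]

x_0 = 1.2500, f(x_0) = 0.286505, coefficient = 1
x_1 = 1.4375, f(x_1) = 0.237521, coefficient = 2
x_2 = 1.6250, f(x_2) = 0.196912, coefficient = 2
x_3 = 1.8125, f(x_3) = 0.163246, coefficient = 2
x_4 = 2.0000, f(x_4) = 0.135335, coefficient = 2
x_5 = 2.1875, f(x_5) = 0.112197, coefficient = 2
x_6 = 2.3750, f(x_6) = 0.093014, coefficient = 2
x_7 = 2.5625, f(x_7) = 0.077112, coefficient = 2
x_8 = 2.7500, f(x_8) = 0.063928, coefficient = 2
x_9 = 2.9375, f(x_9) = 0.052998, coefficient = 2
x_10 = 3.1250, f(x_10) = 0.043937, coefficient = 2
x_11 = 3.3125, f(x_11) = 0.036425, coefficient = 2
x_12 = 3.5000, f(x_12) = 0.030197, coefficient = 1

I ≈ (0.187500/2) × 2.741951 = 0.257058
Exact value: 0.256307
Error: 0.000750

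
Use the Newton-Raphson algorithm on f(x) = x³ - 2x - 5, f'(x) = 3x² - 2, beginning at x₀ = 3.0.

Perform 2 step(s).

f(x) = x³ - 2x - 5
f'(x) = 3x² - 2
x₀ = 3.0

Newton-Raphson formula: x_{n+1} = x_n - f(x_n)/f'(x_n)

Iteration 1:
  f(3.000000) = 16.000000
  f'(3.000000) = 25.000000
  x_1 = 3.000000 - 16.000000/25.000000 = 2.360000
Iteration 2:
  f(2.360000) = 3.424256
  f'(2.360000) = 14.708800
  x_2 = 2.360000 - 3.424256/14.708800 = 2.127197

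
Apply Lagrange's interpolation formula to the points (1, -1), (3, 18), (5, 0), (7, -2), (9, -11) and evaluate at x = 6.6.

Lagrange interpolation formula:
P(x) = Σ yᵢ × Lᵢ(x)
where Lᵢ(x) = Π_{j≠i} (x - xⱼ)/(xᵢ - xⱼ)

L_0(6.6) = (6.6 - 3)/(1 - 3) × (6.6 - 5)/(1 - 5) × (6.6 - 7)/(1 - 7) × (6.6 - 9)/(1 - 9) = 0.014400
L_1(6.6) = (6.6 - 1)/(3 - 1) × (6.6 - 5)/(3 - 5) × (6.6 - 7)/(3 - 7) × (6.6 - 9)/(3 - 9) = -0.089600
L_2(6.6) = (6.6 - 1)/(5 - 1) × (6.6 - 3)/(5 - 3) × (6.6 - 7)/(5 - 7) × (6.6 - 9)/(5 - 9) = 0.302400
L_3(6.6) = (6.6 - 1)/(7 - 1) × (6.6 - 3)/(7 - 3) × (6.6 - 5)/(7 - 5) × (6.6 - 9)/(7 - 9) = 0.806400
L_4(6.6) = (6.6 - 1)/(9 - 1) × (6.6 - 3)/(9 - 3) × (6.6 - 5)/(9 - 5) × (6.6 - 7)/(9 - 7) = -0.033600

P(6.6) = (-1)×L_0(6.6) + 18×L_1(6.6) + 0×L_2(6.6) + (-2)×L_3(6.6) + (-11)×L_4(6.6)
P(6.6) = -2.870400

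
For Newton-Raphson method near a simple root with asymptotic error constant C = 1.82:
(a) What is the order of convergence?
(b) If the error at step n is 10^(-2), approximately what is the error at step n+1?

(a) Newton-Raphson has quadratic (order 2) convergence near simple roots.
    This means |e_{n+1}| ≈ C|e_n|².

(b) With |e_n| = 10^(-2) and C = 1.82:
    |e_{n+1}| ≈ 1.82 × (10^(-2))² = 1.82 × 10^(-4)

(a) 2 (quadratic); (b) |e_{n+1}| ≈ 1.820e-04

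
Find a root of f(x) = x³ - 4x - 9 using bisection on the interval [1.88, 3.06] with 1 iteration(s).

f(x) = x³ - 4x - 9
Initial interval: [1.88, 3.06]

Iteration 1:
  c_1 = (1.880000 + 3.060000)/2 = 2.470000
  f(c_1) = f(2.470000) = -3.810777
  f(a) × f(c) ≥ 0, new interval: [2.470000, 3.060000]

After 1 iteration(s), the approximation is c_1 = 2.470000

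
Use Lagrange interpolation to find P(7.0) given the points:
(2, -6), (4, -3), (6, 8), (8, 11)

Lagrange interpolation formula:
P(x) = Σ yᵢ × Lᵢ(x)
where Lᵢ(x) = Π_{j≠i} (x - xⱼ)/(xᵢ - xⱼ)

L_0(7.0) = (7.0 - 4)/(2 - 4) × (7.0 - 6)/(2 - 6) × (7.0 - 8)/(2 - 8) = 0.062500
L_1(7.0) = (7.0 - 2)/(4 - 2) × (7.0 - 6)/(4 - 6) × (7.0 - 8)/(4 - 8) = -0.312500
L_2(7.0) = (7.0 - 2)/(6 - 2) × (7.0 - 4)/(6 - 4) × (7.0 - 8)/(6 - 8) = 0.937500
L_3(7.0) = (7.0 - 2)/(8 - 2) × (7.0 - 4)/(8 - 4) × (7.0 - 6)/(8 - 6) = 0.312500

P(7.0) = (-6)×L_0(7.0) + (-3)×L_1(7.0) + 8×L_2(7.0) + 11×L_3(7.0)
P(7.0) = 11.500000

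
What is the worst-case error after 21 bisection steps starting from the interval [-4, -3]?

Bisection error bound: |error| ≤ (b-a)/2^n
|error| ≤ (-3 - (-4))/2^21 = 1/2^21
|error| ≤ 0.0000004768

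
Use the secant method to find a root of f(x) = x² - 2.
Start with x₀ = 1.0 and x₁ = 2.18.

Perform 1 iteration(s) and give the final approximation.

f(x) = x² - 2
x₀ = 1.0, x₁ = 2.18

Secant formula: x_{n+1} = x_n - f(x_n)(x_n - x_{n-1})/(f(x_n) - f(x_{n-1}))

Iteration 1:
  f(1.000000) = -1.000000
  f(2.180000) = 2.752400
  x_2 = 2.180000 - 2.752400×(2.180000 - 1.000000)/(2.752400 - (-1.000000))
       = 1.314465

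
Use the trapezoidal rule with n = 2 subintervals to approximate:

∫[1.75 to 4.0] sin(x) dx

f(x) = sin(x)
a = 1.75, b = 4.0, n = 2
h = (b - a)/n = 1.125000

Trapezoidal rule: (h/2)[f(x₀) + 2f(x₁) + 2f(x₂) + ... + f(xₙ)]

x_0 = 1.7500, f(x_0) = 0.983986, coefficient = 1
x_1 = 2.8750, f(x_1) = 0.263446, coefficient = 2
x_2 = 4.0000, f(x_2) = -0.756802, coefficient = 1

I ≈ (1.125000/2) × 0.754075 = 0.424167
Exact value: 0.475398
Error: 0.051230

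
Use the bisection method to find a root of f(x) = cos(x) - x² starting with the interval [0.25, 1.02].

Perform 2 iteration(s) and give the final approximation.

f(x) = cos(x) - x²
Initial interval: [0.25, 1.02]

Iteration 1:
  c_1 = (0.250000 + 1.020000)/2 = 0.635000
  f(c_1) = f(0.635000) = 0.401847
  f(a) × f(c) ≥ 0, new interval: [0.635000, 1.020000]
Iteration 2:
  c_2 = (0.635000 + 1.020000)/2 = 0.827500
  f(c_2) = f(0.827500) = -0.008038
  f(a) × f(c) < 0, new interval: [0.635000, 0.827500]

After 2 iteration(s), the approximation is c_2 = 0.827500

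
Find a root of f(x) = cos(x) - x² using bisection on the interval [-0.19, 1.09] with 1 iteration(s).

f(x) = cos(x) - x²
Initial interval: [-0.19, 1.09]

Iteration 1:
  c_1 = (-0.190000 + 1.090000)/2 = 0.450000
  f(c_1) = f(0.450000) = 0.697947
  f(a) × f(c) ≥ 0, new interval: [0.450000, 1.090000]

After 1 iteration(s), the approximation is c_1 = 0.450000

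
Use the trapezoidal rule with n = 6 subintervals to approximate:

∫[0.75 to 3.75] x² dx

f(x) = x²
a = 0.75, b = 3.75, n = 6
h = (b - a)/n = 0.500000

Trapezoidal rule: (h/2)[f(x₀) + 2f(x₁) + 2f(x₂) + ... + f(xₙ)]

x_0 = 0.7500, f(x_0) = 0.562500, coefficient = 1
x_1 = 1.2500, f(x_1) = 1.562500, coefficient = 2
x_2 = 1.7500, f(x_2) = 3.062500, coefficient = 2
x_3 = 2.2500, f(x_3) = 5.062500, coefficient = 2
x_4 = 2.7500, f(x_4) = 7.562500, coefficient = 2
x_5 = 3.2500, f(x_5) = 10.562500, coefficient = 2
x_6 = 3.7500, f(x_6) = 14.062500, coefficient = 1

I ≈ (0.500000/2) × 70.250000 = 17.562500
Exact value: 17.437500
Error: 0.125000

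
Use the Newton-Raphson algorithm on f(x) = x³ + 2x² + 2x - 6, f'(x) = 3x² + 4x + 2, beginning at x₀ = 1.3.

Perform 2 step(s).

f(x) = x³ + 2x² + 2x - 6
f'(x) = 3x² + 4x + 2
x₀ = 1.3

Newton-Raphson formula: x_{n+1} = x_n - f(x_n)/f'(x_n)

Iteration 1:
  f(1.300000) = 2.177000
  f'(1.300000) = 12.270000
  x_1 = 1.300000 - 2.177000/12.270000 = 1.122575
Iteration 2:
  f(1.122575) = 0.180144
  f'(1.122575) = 10.270828
  x_2 = 1.122575 - 0.180144/10.270828 = 1.105036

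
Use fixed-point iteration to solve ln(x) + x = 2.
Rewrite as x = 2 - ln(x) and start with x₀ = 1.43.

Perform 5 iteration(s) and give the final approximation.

Equation: ln(x) + x = 2
Fixed-point form: x = 2 - ln(x)
x₀ = 1.43

x_1 = g(1.430000) = 1.642326
x_2 = g(1.642326) = 1.503887
x_3 = g(1.503887) = 1.591947
x_4 = g(1.591947) = 1.535042
x_5 = g(1.535042) = 1.571442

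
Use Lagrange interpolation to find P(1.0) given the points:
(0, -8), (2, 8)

Lagrange interpolation formula:
P(x) = Σ yᵢ × Lᵢ(x)
where Lᵢ(x) = Π_{j≠i} (x - xⱼ)/(xᵢ - xⱼ)

L_0(1.0) = (1.0 - 2)/(0 - 2) = 0.500000
L_1(1.0) = (1.0 - 0)/(2 - 0) = 0.500000

P(1.0) = (-8)×L_0(1.0) + 8×L_1(1.0)
P(1.0) = 0.000000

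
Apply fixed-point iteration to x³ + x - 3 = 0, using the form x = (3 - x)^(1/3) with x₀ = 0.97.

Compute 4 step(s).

Equation: x³ + x - 3 = 0
Fixed-point form: x = (3 - x)^(1/3)
x₀ = 0.97

x_1 = g(0.970000) = 1.266189
x_2 = g(1.266189) = 1.201344
x_3 = g(1.201344) = 1.216138
x_4 = g(1.216138) = 1.212794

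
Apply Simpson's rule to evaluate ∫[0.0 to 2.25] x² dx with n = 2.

f(x) = x²
a = 0.0, b = 2.25, n = 2
h = (b - a)/n = 1.125000

Simpson's rule: (h/3)[f(x₀) + 4f(x₁) + 2f(x₂) + ... + f(xₙ)]

x_0 = 0.0000, f(x_0) = 0.000000, coefficient = 1
x_1 = 1.1250, f(x_1) = 1.265625, coefficient = 4
x_2 = 2.2500, f(x_2) = 5.062500, coefficient = 1

I ≈ (1.125000/3) × 10.125000 = 3.796875
Exact value: 3.796875
Error: 0.000000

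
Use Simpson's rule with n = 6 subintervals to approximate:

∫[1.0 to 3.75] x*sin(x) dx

f(x) = x*sin(x)
a = 1.0, b = 3.75, n = 6
h = (b - a)/n = 0.458333

Simpson's rule: (h/3)[f(x₀) + 4f(x₁) + 2f(x₂) + ... + f(xₙ)]

x_0 = 1.0000, f(x_0) = 0.841471, coefficient = 1
x_1 = 1.4583, f(x_1) = 1.449121, coefficient = 4
x_2 = 1.9167, f(x_2) = 1.803163, coefficient = 2
x_3 = 2.3750, f(x_3) = 1.647502, coefficient = 4
x_4 = 2.8333, f(x_4) = 0.859635, coefficient = 2
x_5 = 3.2917, f(x_5) = -0.492141, coefficient = 4
x_6 = 3.7500, f(x_6) = -2.143355, coefficient = 1

I ≈ (0.458333/3) × 14.441636 = 2.206361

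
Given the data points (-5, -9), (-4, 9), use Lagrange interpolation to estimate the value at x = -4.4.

Lagrange interpolation formula:
P(x) = Σ yᵢ × Lᵢ(x)
where Lᵢ(x) = Π_{j≠i} (x - xⱼ)/(xᵢ - xⱼ)

L_0(-4.4) = (-4.4 - (-4))/(-5 - (-4)) = 0.400000
L_1(-4.4) = (-4.4 - (-5))/(-4 - (-5)) = 0.600000

P(-4.4) = (-9)×L_0(-4.4) + 9×L_1(-4.4)
P(-4.4) = 1.800000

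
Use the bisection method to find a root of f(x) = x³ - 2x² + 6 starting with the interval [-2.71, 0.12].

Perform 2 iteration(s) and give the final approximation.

f(x) = x³ - 2x² + 6
Initial interval: [-2.71, 0.12]

Iteration 1:
  c_1 = (-2.710000 + 0.120000)/2 = -1.295000
  f(c_1) = f(-1.295000) = 0.474203
  f(a) × f(c) < 0, new interval: [-2.710000, -1.295000]
Iteration 2:
  c_2 = (-2.710000 + (-1.295000))/2 = -2.002500
  f(c_2) = f(-2.002500) = -10.050050
  f(a) × f(c) ≥ 0, new interval: [-2.002500, -1.295000]

After 2 iteration(s), the approximation is c_2 = -2.002500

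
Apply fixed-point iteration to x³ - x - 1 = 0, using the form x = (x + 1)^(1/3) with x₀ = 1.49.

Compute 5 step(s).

Equation: x³ - x - 1 = 0
Fixed-point form: x = (x + 1)^(1/3)
x₀ = 1.49

x_1 = g(1.490000) = 1.355397
x_2 = g(1.355397) = 1.330520
x_3 = g(1.330520) = 1.325819
x_4 = g(1.325819) = 1.324927
x_5 = g(1.324927) = 1.324758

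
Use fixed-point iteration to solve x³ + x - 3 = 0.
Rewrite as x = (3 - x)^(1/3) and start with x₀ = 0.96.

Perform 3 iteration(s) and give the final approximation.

Equation: x³ + x - 3 = 0
Fixed-point form: x = (3 - x)^(1/3)
x₀ = 0.96

x_1 = g(0.960000) = 1.268265
x_2 = g(1.268265) = 1.200864
x_3 = g(1.200864) = 1.216246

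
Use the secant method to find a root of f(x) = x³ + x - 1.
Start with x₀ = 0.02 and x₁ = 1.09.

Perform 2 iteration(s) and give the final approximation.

f(x) = x³ + x - 1
x₀ = 0.02, x₁ = 1.09

Secant formula: x_{n+1} = x_n - f(x_n)(x_n - x_{n-1})/(f(x_n) - f(x_{n-1}))

Iteration 1:
  f(0.020000) = -0.979992
  f(1.090000) = 1.385029
  x_2 = 1.090000 - 1.385029×(1.090000 - 0.020000)/(1.385029 - (-0.979992))
       = 0.463375
Iteration 2:
  f(1.090000) = 1.385029
  f(0.463375) = -0.437131
  x_3 = 0.463375 - (-0.437131)×(0.463375 - 1.090000)/(-0.437131 - 1.385029)
       = 0.613701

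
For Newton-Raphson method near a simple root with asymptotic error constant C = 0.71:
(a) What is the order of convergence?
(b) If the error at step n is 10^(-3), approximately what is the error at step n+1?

(a) Newton-Raphson has quadratic (order 2) convergence near simple roots.
    This means |e_{n+1}| ≈ C|e_n|².

(b) With |e_n| = 10^(-3) and C = 0.71:
    |e_{n+1}| ≈ 0.71 × (10^(-3))² = 0.71 × 10^(-6)

(a) 2 (quadratic); (b) |e_{n+1}| ≈ 7.100e-07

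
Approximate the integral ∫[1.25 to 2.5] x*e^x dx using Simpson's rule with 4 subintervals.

f(x) = x*e^x
a = 1.25, b = 2.5, n = 4
h = (b - a)/n = 0.312500

Simpson's rule: (h/3)[f(x₀) + 4f(x₁) + 2f(x₂) + ... + f(xₙ)]

x_0 = 1.2500, f(x_0) = 4.362929, coefficient = 1
x_1 = 1.5625, f(x_1) = 7.454271, coefficient = 4
x_2 = 1.8750, f(x_2) = 12.226536, coefficient = 2
x_3 = 2.1875, f(x_3) = 19.496975, coefficient = 4
x_4 = 2.5000, f(x_4) = 30.456235, coefficient = 1

I ≈ (0.312500/3) × 167.077219 = 17.403877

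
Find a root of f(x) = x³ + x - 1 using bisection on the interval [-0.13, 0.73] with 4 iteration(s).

f(x) = x³ + x - 1
Initial interval: [-0.13, 0.73]

Iteration 1:
  c_1 = (-0.130000 + 0.730000)/2 = 0.300000
  f(c_1) = f(0.300000) = -0.673000
  f(a) × f(c) ≥ 0, new interval: [0.300000, 0.730000]
Iteration 2:
  c_2 = (0.300000 + 0.730000)/2 = 0.515000
  f(c_2) = f(0.515000) = -0.348409
  f(a) × f(c) ≥ 0, new interval: [0.515000, 0.730000]
Iteration 3:
  c_3 = (0.515000 + 0.730000)/2 = 0.622500
  f(c_3) = f(0.622500) = -0.136277
  f(a) × f(c) ≥ 0, new interval: [0.622500, 0.730000]
Iteration 4:
  c_4 = (0.622500 + 0.730000)/2 = 0.676250
  f(c_4) = f(0.676250) = -0.014491
  f(a) × f(c) ≥ 0, new interval: [0.676250, 0.730000]

After 4 iteration(s), the approximation is c_4 = 0.676250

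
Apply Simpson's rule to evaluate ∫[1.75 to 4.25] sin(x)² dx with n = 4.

f(x) = sin(x)²
a = 1.75, b = 4.25, n = 4
h = (b - a)/n = 0.625000

Simpson's rule: (h/3)[f(x₀) + 4f(x₁) + 2f(x₂) + ... + f(xₙ)]

x_0 = 1.7500, f(x_0) = 0.968228, coefficient = 1
x_1 = 2.3750, f(x_1) = 0.481199, coefficient = 4
x_2 = 3.0000, f(x_2) = 0.019915, coefficient = 2
x_3 = 3.6250, f(x_3) = 0.216038, coefficient = 4
x_4 = 4.2500, f(x_4) = 0.801006, coefficient = 1

I ≈ (0.625000/3) × 4.598011 = 0.957919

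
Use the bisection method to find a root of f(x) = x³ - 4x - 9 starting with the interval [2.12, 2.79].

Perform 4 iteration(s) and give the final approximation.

f(x) = x³ - 4x - 9
Initial interval: [2.12, 2.79]

Iteration 1:
  c_1 = (2.120000 + 2.790000)/2 = 2.455000
  f(c_1) = f(2.455000) = -4.023654
  f(a) × f(c) ≥ 0, new interval: [2.455000, 2.790000]
Iteration 2:
  c_2 = (2.455000 + 2.790000)/2 = 2.622500
  f(c_2) = f(2.622500) = -1.453740
  f(a) × f(c) ≥ 0, new interval: [2.622500, 2.790000]
Iteration 3:
  c_3 = (2.622500 + 2.790000)/2 = 2.706250
  f(c_3) = f(2.706250) = -0.004996
  f(a) × f(c) ≥ 0, new interval: [2.706250, 2.790000]
Iteration 4:
  c_4 = (2.706250 + 2.790000)/2 = 2.748125
  f(c_4) = f(2.748125) = 0.761865
  f(a) × f(c) < 0, new interval: [2.706250, 2.748125]

After 4 iteration(s), the approximation is c_4 = 2.748125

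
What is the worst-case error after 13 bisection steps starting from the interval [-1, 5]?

Bisection error bound: |error| ≤ (b-a)/2^n
|error| ≤ (5 - (-1))/2^13 = 6/2^13
|error| ≤ 0.0007324219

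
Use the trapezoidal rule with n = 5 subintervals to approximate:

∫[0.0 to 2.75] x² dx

f(x) = x²
a = 0.0, b = 2.75, n = 5
h = (b - a)/n = 0.550000

Trapezoidal rule: (h/2)[f(x₀) + 2f(x₁) + 2f(x₂) + ... + f(xₙ)]

x_0 = 0.0000, f(x_0) = 0.000000, coefficient = 1
x_1 = 0.5500, f(x_1) = 0.302500, coefficient = 2
x_2 = 1.1000, f(x_2) = 1.210000, coefficient = 2
x_3 = 1.6500, f(x_3) = 2.722500, coefficient = 2
x_4 = 2.2000, f(x_4) = 4.840000, coefficient = 2
x_5 = 2.7500, f(x_5) = 7.562500, coefficient = 1

I ≈ (0.550000/2) × 25.712500 = 7.070938
Exact value: 6.932292
Error: 0.138646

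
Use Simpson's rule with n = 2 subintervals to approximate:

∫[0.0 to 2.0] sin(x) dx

f(x) = sin(x)
a = 0.0, b = 2.0, n = 2
h = (b - a)/n = 1.000000

Simpson's rule: (h/3)[f(x₀) + 4f(x₁) + 2f(x₂) + ... + f(xₙ)]

x_0 = 0.0000, f(x_0) = 0.000000, coefficient = 1
x_1 = 1.0000, f(x_1) = 0.841471, coefficient = 4
x_2 = 2.0000, f(x_2) = 0.909297, coefficient = 1

I ≈ (1.000000/3) × 4.275181 = 1.425060
Exact value: 1.416147
Error: 0.008914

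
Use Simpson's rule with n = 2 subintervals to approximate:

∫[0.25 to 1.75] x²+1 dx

f(x) = x²+1
a = 0.25, b = 1.75, n = 2
h = (b - a)/n = 0.750000

Simpson's rule: (h/3)[f(x₀) + 4f(x₁) + 2f(x₂) + ... + f(xₙ)]

x_0 = 0.2500, f(x_0) = 1.062500, coefficient = 1
x_1 = 1.0000, f(x_1) = 2.000000, coefficient = 4
x_2 = 1.7500, f(x_2) = 4.062500, coefficient = 1

I ≈ (0.750000/3) × 13.125000 = 3.281250
Exact value: 3.281250
Error: 0.000000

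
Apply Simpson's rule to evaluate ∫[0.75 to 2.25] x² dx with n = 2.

f(x) = x²
a = 0.75, b = 2.25, n = 2
h = (b - a)/n = 0.750000

Simpson's rule: (h/3)[f(x₀) + 4f(x₁) + 2f(x₂) + ... + f(xₙ)]

x_0 = 0.7500, f(x_0) = 0.562500, coefficient = 1
x_1 = 1.5000, f(x_1) = 2.250000, coefficient = 4
x_2 = 2.2500, f(x_2) = 5.062500, coefficient = 1

I ≈ (0.750000/3) × 14.625000 = 3.656250
Exact value: 3.656250
Error: 0.000000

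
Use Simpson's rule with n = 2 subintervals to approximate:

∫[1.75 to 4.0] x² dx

f(x) = x²
a = 1.75, b = 4.0, n = 2
h = (b - a)/n = 1.125000

Simpson's rule: (h/3)[f(x₀) + 4f(x₁) + 2f(x₂) + ... + f(xₙ)]

x_0 = 1.7500, f(x_0) = 3.062500, coefficient = 1
x_1 = 2.8750, f(x_1) = 8.265625, coefficient = 4
x_2 = 4.0000, f(x_2) = 16.000000, coefficient = 1

I ≈ (1.125000/3) × 52.125000 = 19.546875
Exact value: 19.546875
Error: 0.000000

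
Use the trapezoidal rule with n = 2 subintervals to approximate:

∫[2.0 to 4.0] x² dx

f(x) = x²
a = 2.0, b = 4.0, n = 2
h = (b - a)/n = 1.000000

Trapezoidal rule: (h/2)[f(x₀) + 2f(x₁) + 2f(x₂) + ... + f(xₙ)]

x_0 = 2.0000, f(x_0) = 4.000000, coefficient = 1
x_1 = 3.0000, f(x_1) = 9.000000, coefficient = 2
x_2 = 4.0000, f(x_2) = 16.000000, coefficient = 1

I ≈ (1.000000/2) × 38.000000 = 19.000000
Exact value: 18.666667
Error: 0.333333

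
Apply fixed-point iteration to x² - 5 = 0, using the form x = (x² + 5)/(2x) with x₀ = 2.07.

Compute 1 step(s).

Equation: x² - 5 = 0
Fixed-point form: x = (x² + 5)/(2x)
x₀ = 2.07

x_1 = g(2.070000) = 2.242729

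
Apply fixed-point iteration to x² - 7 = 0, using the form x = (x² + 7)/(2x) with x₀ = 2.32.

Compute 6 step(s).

Equation: x² - 7 = 0
Fixed-point form: x = (x² + 7)/(2x)
x₀ = 2.32

x_1 = g(2.320000) = 2.668621
x_2 = g(2.668621) = 2.645849
x_3 = g(2.645849) = 2.645751
x_4 = g(2.645751) = 2.645751
x_5 = g(2.645751) = 2.645751
x_6 = g(2.645751) = 2.645751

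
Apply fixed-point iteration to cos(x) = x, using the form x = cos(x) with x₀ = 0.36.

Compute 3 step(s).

Equation: cos(x) = x
Fixed-point form: x = cos(x)
x₀ = 0.36

x_1 = g(0.360000) = 0.935897
x_2 = g(0.935897) = 0.593097
x_3 = g(0.593097) = 0.829214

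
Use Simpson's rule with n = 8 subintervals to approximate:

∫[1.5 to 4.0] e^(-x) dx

f(x) = e^(-x)
a = 1.5, b = 4.0, n = 8
h = (b - a)/n = 0.312500

Simpson's rule: (h/3)[f(x₀) + 4f(x₁) + 2f(x₂) + ... + f(xₙ)]

x_0 = 1.5000, f(x_0) = 0.223130, coefficient = 1
x_1 = 1.8125, f(x_1) = 0.163246, coefficient = 4
x_2 = 2.1250, f(x_2) = 0.119433, coefficient = 2
x_3 = 2.4375, f(x_3) = 0.087379, coefficient = 4
x_4 = 2.7500, f(x_4) = 0.063928, coefficient = 2
x_5 = 3.0625, f(x_5) = 0.046771, coefficient = 4
x_6 = 3.3750, f(x_6) = 0.034218, coefficient = 2
x_7 = 3.6875, f(x_7) = 0.025035, coefficient = 4
x_8 = 4.0000, f(x_8) = 0.018316, coefficient = 1

I ≈ (0.312500/3) × 1.966322 = 0.204825
Exact value: 0.204815
Error: 0.000011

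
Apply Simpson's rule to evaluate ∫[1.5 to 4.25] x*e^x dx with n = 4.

f(x) = x*e^x
a = 1.5, b = 4.25, n = 4
h = (b - a)/n = 0.687500

Simpson's rule: (h/3)[f(x₀) + 4f(x₁) + 2f(x₂) + ... + f(xₙ)]

x_0 = 1.5000, f(x_0) = 6.722534, coefficient = 1
x_1 = 2.1875, f(x_1) = 19.496975, coefficient = 4
x_2 = 2.8750, f(x_2) = 50.960594, coefficient = 2
x_3 = 3.5625, f(x_3) = 125.582454, coefficient = 4
x_4 = 4.2500, f(x_4) = 297.948002, coefficient = 1

I ≈ (0.687500/3) × 986.909441 = 226.166747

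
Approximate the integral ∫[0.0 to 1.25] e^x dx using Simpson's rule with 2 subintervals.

f(x) = e^x
a = 0.0, b = 1.25, n = 2
h = (b - a)/n = 0.625000

Simpson's rule: (h/3)[f(x₀) + 4f(x₁) + 2f(x₂) + ... + f(xₙ)]

x_0 = 0.0000, f(x_0) = 1.000000, coefficient = 1
x_1 = 0.6250, f(x_1) = 1.868246, coefficient = 4
x_2 = 1.2500, f(x_2) = 3.490343, coefficient = 1

I ≈ (0.625000/3) × 11.963327 = 2.492360
Exact value: 2.490343
Error: 0.002017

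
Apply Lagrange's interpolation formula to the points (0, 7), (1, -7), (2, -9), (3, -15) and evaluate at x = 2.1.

Lagrange interpolation formula:
P(x) = Σ yᵢ × Lᵢ(x)
where Lᵢ(x) = Π_{j≠i} (x - xⱼ)/(xᵢ - xⱼ)

L_0(2.1) = (2.1 - 1)/(0 - 1) × (2.1 - 2)/(0 - 2) × (2.1 - 3)/(0 - 3) = 0.016500
L_1(2.1) = (2.1 - 0)/(1 - 0) × (2.1 - 2)/(1 - 2) × (2.1 - 3)/(1 - 3) = -0.094500
L_2(2.1) = (2.1 - 0)/(2 - 0) × (2.1 - 1)/(2 - 1) × (2.1 - 3)/(2 - 3) = 1.039500
L_3(2.1) = (2.1 - 0)/(3 - 0) × (2.1 - 1)/(3 - 1) × (2.1 - 2)/(3 - 2) = 0.038500

P(2.1) = 7×L_0(2.1) + (-7)×L_1(2.1) + (-9)×L_2(2.1) + (-15)×L_3(2.1)
P(2.1) = -9.156000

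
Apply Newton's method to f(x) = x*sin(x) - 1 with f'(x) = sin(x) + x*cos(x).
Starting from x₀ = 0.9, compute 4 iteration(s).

f(x) = x*sin(x) - 1
f'(x) = sin(x) + x*cos(x)
x₀ = 0.9

Newton-Raphson formula: x_{n+1} = x_n - f(x_n)/f'(x_n)

Iteration 1:
  f(0.900000) = -0.295006
  f'(0.900000) = 1.342776
  x_1 = 0.900000 - (-0.295006)/1.342776 = 1.119698
Iteration 2:
  f(1.119698) = 0.007694
  f'(1.119698) = 1.388106
  x_2 = 1.119698 - 0.007694/1.388106 = 1.114156
Iteration 3:
  f(1.114156) = -0.000002
  f'(1.114156) = 1.388810
  x_3 = 1.114156 - (-0.000002)/1.388810 = 1.114157
Iteration 4:
  f(1.114157) = 0.000000
  f'(1.114157) = 1.388809
  x_4 = 1.114157 - 0.000000/1.388809 = 1.114157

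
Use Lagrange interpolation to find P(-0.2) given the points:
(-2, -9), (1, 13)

Lagrange interpolation formula:
P(x) = Σ yᵢ × Lᵢ(x)
where Lᵢ(x) = Π_{j≠i} (x - xⱼ)/(xᵢ - xⱼ)

L_0(-0.2) = (-0.2 - 1)/(-2 - 1) = 0.400000
L_1(-0.2) = (-0.2 - (-2))/(1 - (-2)) = 0.600000

P(-0.2) = (-9)×L_0(-0.2) + 13×L_1(-0.2)
P(-0.2) = 4.200000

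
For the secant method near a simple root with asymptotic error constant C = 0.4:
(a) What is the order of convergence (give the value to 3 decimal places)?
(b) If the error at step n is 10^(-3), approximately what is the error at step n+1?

(a) Secant method has superlinear convergence with order φ = (1+√5)/2 ≈ 1.618.
    This means |e_{n+1}| ≈ C|e_n|^1.618.

(b) With |e_n| = 10^(-3) and C = 0.4:
    |e_{n+1}| ≈ 0.4 × (10^(-3))^1.618 = 0.4 × 10^(-4.85)

(a) ≈ 1.618 (golden ratio); (b) |e_{n+1}| ≈ 5.597e-06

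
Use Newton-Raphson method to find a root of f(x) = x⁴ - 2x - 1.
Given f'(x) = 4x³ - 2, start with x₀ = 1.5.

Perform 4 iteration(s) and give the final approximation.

f(x) = x⁴ - 2x - 1
f'(x) = 4x³ - 2
x₀ = 1.5

Newton-Raphson formula: x_{n+1} = x_n - f(x_n)/f'(x_n)

Iteration 1:
  f(1.500000) = 1.062500
  f'(1.500000) = 11.500000
  x_1 = 1.500000 - 1.062500/11.500000 = 1.407609
Iteration 2:
  f(1.407609) = 0.110579
  f'(1.407609) = 9.155931
  x_2 = 1.407609 - 0.110579/9.155931 = 1.395531
Iteration 3:
  f(1.395531) = 0.001724
  f'(1.395531) = 8.871234
  x_3 = 1.395531 - 0.001724/8.871234 = 1.395337
Iteration 4:
  f(1.395337) = 0.000000
  f'(1.395337) = 8.866692
  x_4 = 1.395337 - 0.000000/8.866692 = 1.395337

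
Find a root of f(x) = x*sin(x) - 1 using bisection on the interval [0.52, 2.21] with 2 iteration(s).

f(x) = x*sin(x) - 1
Initial interval: [0.52, 2.21]

Iteration 1:
  c_1 = (0.520000 + 2.210000)/2 = 1.365000
  f(c_1) = f(1.365000) = 0.336197
  f(a) × f(c) < 0, new interval: [0.520000, 1.365000]
Iteration 2:
  c_2 = (0.520000 + 1.365000)/2 = 0.942500
  f(c_2) = f(0.942500) = -0.237489
  f(a) × f(c) ≥ 0, new interval: [0.942500, 1.365000]

After 2 iteration(s), the approximation is c_2 = 0.942500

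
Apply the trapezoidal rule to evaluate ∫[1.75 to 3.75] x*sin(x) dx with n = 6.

f(x) = x*sin(x)
a = 1.75, b = 3.75, n = 6
h = (b - a)/n = 0.333333

Trapezoidal rule: (h/2)[f(x₀) + 2f(x₁) + 2f(x₂) + ... + f(xₙ)]

x_0 = 1.7500, f(x_0) = 1.721975, coefficient = 1
x_1 = 2.0833, f(x_1) = 1.815632, coefficient = 2
x_2 = 2.4167, f(x_2) = 1.602443, coefficient = 2
x_3 = 2.7500, f(x_3) = 1.049568, coefficient = 2
x_4 = 3.0833, f(x_4) = 0.179531, coefficient = 2
x_5 = 3.4167, f(x_5) = -0.928029, coefficient = 2
x_6 = 3.7500, f(x_6) = -2.143355, coefficient = 1

I ≈ (0.333333/2) × 7.016911 = 1.169485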